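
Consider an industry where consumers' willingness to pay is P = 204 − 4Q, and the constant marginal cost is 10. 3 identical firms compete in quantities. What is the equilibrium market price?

P = 58.5

In a 3-firm Cournot equilibrium, symmetry and the first-order condition give q = (204 − 10)/(16) = 12.125. So Q = 36.375 and P = 58.5.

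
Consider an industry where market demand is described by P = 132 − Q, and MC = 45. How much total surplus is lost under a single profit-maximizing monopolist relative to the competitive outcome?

DWL = 946.125

Competitive firms price at marginal cost: P = 45, giving Q = 87.
Monopoly sets MR = MC: 132 − 2Q = 45 ⇒ Q = 43.5, P = 132 − 43.5 = 88.5.
DWL is the triangle between Q = 43.5 and Q = 87: ½·(87 − 43.5)·(88.5 − 45) = 946.125.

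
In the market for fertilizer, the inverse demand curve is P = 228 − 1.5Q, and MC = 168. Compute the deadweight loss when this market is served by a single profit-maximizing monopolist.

DWL = 300

Perfect competition: P = MC = 168, so 228 − 1.5Q = 168 and Q = 40.
The monopolist equates marginal revenue to marginal cost: 228 − 3Q = 168, so Q = 20. From demand, P = 198.
DWL is the triangle between Q = 20 and Q = 40: ½·(40 − 20)·(198 − 168) = 300.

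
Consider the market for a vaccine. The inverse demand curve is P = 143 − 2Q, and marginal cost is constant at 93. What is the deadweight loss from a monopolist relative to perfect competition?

Competitive firms price at marginal cost: P = 93, giving Q = 25.
A monopolist chooses Q where MR = MC. MR = 143 − 4Q; setting this equal to 93 gives Q = 12.5 and P = 118.
DWL is the triangle between Q = 12.5 and Q = 25: ½·(25 − 12.5)·(118 − 93) = 156.25.

DWL = 156.25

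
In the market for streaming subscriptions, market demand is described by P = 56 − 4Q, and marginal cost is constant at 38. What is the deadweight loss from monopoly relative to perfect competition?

Competitive firms price at marginal cost: P = 38, giving Q = 4.5.
The monopolist equates marginal revenue to marginal cost: 56 − 8Q = 38, so Q = 2.25. From demand, P = 47.
DWL is the triangle between Q = 2.25 and Q = 4.5: ½·(4.5 − 2.25)·(47 − 38) = 10.125.

DWL = 10.125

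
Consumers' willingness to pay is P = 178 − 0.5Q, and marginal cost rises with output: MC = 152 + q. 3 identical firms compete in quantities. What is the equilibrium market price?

In a 3-firm Cournot equilibrium, symmetry and the first-order condition give q = (178 − 152)/(3) = 26/3. So Q = 26 and P = 165.

P = 165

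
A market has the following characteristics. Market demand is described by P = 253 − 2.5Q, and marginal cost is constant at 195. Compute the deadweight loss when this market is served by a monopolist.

DWL = 168.2

Perfect competition: P = MC = 195, so 253 − 2.5Q = 195 and Q = 23.2.
A monopolist chooses Q where MR = MC. MR = 253 − 5Q; setting this equal to 195 gives Q = 11.6 and P = 224.
DWL is the triangle between Q = 11.6 and Q = 23.2: ½·(23.2 − 11.6)·(224 − 195) = 168.2.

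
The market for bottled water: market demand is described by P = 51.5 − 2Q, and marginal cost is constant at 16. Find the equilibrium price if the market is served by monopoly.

A monopolist chooses Q where MR = MC. MR = 51.5 − 4Q; setting this equal to 16 gives Q = 8.875 and P = 33.75.

P = 33.75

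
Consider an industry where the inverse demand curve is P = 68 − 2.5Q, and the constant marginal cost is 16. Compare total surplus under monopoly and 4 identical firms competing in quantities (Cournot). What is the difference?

Total surplus rises by 113.568

The monopolist equates marginal revenue to marginal cost: 68 − 5Q = 16, so Q = 10.4. From demand, P = 42.
CS = ½·(68 − 42)·10.4 = 135.2; PS = (42 − 16)·10.4 = 270.4; TS = 405.6.
Cournot with 4 identical firms: the symmetric best-response condition is 68 − 12.5q = 16. Each firm produces q = 4.16, total output Q = 16.64, price P = 26.4.
CS = ½·(68 − 26.4)·16.64 = 346.112; PS = (26.4 − 16)·16.64 = 173.056; TS = 519.168.
Change in total surplus: 519.168 − 405.6 = 113.568.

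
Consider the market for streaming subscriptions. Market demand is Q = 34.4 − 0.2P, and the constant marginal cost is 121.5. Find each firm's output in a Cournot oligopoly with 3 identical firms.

Inverting demand: P = 172 − 5Q.
In a 3-firm Cournot equilibrium, symmetry and the first-order condition give q = (172 − 121.5)/(20) = 2.525. So Q = 7.575 and P = 134.125.

q_i = 2.525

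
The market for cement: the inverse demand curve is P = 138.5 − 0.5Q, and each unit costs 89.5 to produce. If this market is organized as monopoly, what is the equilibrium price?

The monopolist equates marginal revenue to marginal cost: 138.5 − Q = 89.5, so Q = 49. From demand, P = 114.

P = 114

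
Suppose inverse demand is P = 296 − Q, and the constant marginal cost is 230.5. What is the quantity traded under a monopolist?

Q = 32.75

Monopoly sets MR = MC: 296 − 2Q = 230.5 ⇒ Q = 32.75, P = 296 − 32.75 = 263.25.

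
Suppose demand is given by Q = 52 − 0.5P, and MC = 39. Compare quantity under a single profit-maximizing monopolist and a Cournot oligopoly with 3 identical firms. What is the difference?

Q rises by 8.125

Inverting demand: P = 104 − 2Q.
A monopolist chooses Q where MR = MC. MR = 104 − 4Q; setting this equal to 39 gives Q = 16.25 and P = 71.5.
Cournot with 3 identical firms: the symmetric best-response condition is 104 − 8q = 39. Each firm produces q = 8.125, total output Q = 24.375, price P = 55.25.
Change in quantity: 24.375 − 16.25 = 8.125.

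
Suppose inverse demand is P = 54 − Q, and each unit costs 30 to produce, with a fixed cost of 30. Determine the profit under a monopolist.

A monopolist chooses Q where MR = MC. MR = 54 − 2Q; setting this equal to 30 gives Q = 12 and P = 42.
Profit = (42 − 30)·12 − 30 = 114.

Profit = 114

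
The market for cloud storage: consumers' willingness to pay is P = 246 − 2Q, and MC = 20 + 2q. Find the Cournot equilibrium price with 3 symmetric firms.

In a 3-firm Cournot equilibrium, symmetry and the first-order condition give q = (246 − 20)/(10) = 22.6. So Q = 67.8 and P = 110.4.

P = 110.4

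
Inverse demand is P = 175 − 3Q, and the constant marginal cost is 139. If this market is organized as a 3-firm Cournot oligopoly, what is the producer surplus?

PS = 81

In a 3-firm Cournot equilibrium, symmetry and the first-order condition give q = (175 − 139)/(12) = 3. So Q = 9 and P = 148.
PS = (148 − 139)·9 = 81.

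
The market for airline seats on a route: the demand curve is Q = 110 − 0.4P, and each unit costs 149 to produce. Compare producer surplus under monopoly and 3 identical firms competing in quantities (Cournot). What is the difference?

Inverting demand: P = 275 − 2.5Q.
A monopolist chooses Q where MR = MC. MR = 275 − 5Q; setting this equal to 149 gives Q = 25.2 and P = 212.
PS = (212 − 149)·25.2 = 1587.6.
Cournot with 3 identical firms: the symmetric best-response condition is 275 − 10q = 149. Each firm produces q = 12.6, total output Q = 37.8, price P = 180.5.
PS = (180.5 − 149)·37.8 = 1190.7.
Change in producer surplus: 1190.7 − 1587.6 = −396.9.

Producer surplus falls by 396.9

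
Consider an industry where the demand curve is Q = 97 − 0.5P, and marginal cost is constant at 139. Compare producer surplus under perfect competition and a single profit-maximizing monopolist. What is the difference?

Inverting demand: P = 194 − 2Q.
Under competition P = MC = 139, so Q = (194 − 139)/2 = 27.5.
PS = (139 − 139)·27.5 = 0.
The monopolist equates marginal revenue to marginal cost: 194 − 4Q = 139, so Q = 13.75. From demand, P = 166.5.
PS = (166.5 − 139)·13.75 = 378.125.
Change in producer surplus: 378.125 − 0 = 378.125.

PS rises by 378.125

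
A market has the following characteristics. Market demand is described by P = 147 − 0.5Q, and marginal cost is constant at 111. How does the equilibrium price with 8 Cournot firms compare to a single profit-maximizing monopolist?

Cournot: P = 115; Monopoly: P = 129

Cournot with 8 identical firms: the symmetric best-response condition is 147 − 4.5q = 111. Each firm produces q = 8, total output Q = 64, price P = 115.
A monopolist chooses Q where MR = MC. MR = 147 − Q; setting this equal to 111 gives Q = 36 and P = 129.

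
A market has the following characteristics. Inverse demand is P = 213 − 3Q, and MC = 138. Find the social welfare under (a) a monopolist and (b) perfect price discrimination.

Monopoly sets MR = MC: 213 − 6Q = 138 ⇒ Q = 12.5, P = 213 − 3·12.5 = 175.5.
CS = ½·(213 − 175.5)·12.5 = 234.375; PS = (175.5 − 138)·12.5 = 468.75; TS = 703.125.
With perfect price discrimination, output is the efficient level Q = 25 (where demand meets MC), but every buyer pays their willingness to pay: CS = 0 and PS = total surplus.
TS = 937.5 (equal to competitive TS).

Monopoly: TS = 703.125; Perfect PD: TS = 937.5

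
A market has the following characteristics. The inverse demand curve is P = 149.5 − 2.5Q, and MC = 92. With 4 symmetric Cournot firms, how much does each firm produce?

q_i = 4.6

With 4 symmetric Cournot firms, each firm's FOC gives 149.5 − 12.5q = 92, so q = 4.6, Q = 4·4.6 = 18.4, and P = 103.5.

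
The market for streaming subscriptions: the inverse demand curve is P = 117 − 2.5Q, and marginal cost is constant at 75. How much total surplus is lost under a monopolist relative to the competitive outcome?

DWL = 88.2

Competitive firms price at marginal cost: P = 75, giving Q = 16.8.
The monopolist equates marginal revenue to marginal cost: 117 − 5Q = 75, so Q = 8.4. From demand, P = 96.
DWL is the triangle between Q = 8.4 and Q = 16.8: ½·(16.8 − 8.4)·(96 − 75) = 88.2.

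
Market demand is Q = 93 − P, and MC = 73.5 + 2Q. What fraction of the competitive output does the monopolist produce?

Inverting demand: P = 93 − Q.
Monopoly sets MR = MC: 93 − 2Q = 73.5 + 2Q ⇒ Q = 4.875, P = 93 − 4.875 = 88.125.
Under competition P = MC: 93 − Q = 73.5 + 2Q ⇒ Q = 6.5, P = 86.5.
Ratio Q_m/Q_c = 4.875/6.5 = 0.75.

Q_m/Q_c = 0.75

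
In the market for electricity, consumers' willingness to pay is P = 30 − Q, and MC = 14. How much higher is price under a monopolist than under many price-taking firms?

Under competition P = MC = 14, so Q = (30 − 14)/1 = 16.
The monopolist equates marginal revenue to marginal cost: 30 − 2Q = 14, so Q = 8. From demand, P = 22.
Change in price: 22 − 14 = 8.

P rises by 8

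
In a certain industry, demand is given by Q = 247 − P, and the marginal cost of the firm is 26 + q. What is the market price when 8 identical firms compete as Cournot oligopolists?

Inverting demand: P = 247 − Q.
Cournot with 8 identical firms: the symmetric best-response condition is 247 − 9q = 26 + q. Each firm produces q = 22.1, total output Q = 176.8, price P = 70.2.

P = 70.2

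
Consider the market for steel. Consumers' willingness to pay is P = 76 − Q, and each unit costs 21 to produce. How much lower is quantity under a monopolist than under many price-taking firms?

Perfect competition: P = MC = 21, so 76 − Q = 21 and Q = 55.
Monopoly sets MR = MC: 76 − 2Q = 21 ⇒ Q = 27.5, P = 76 − 27.5 = 48.5.
Change in quantity: 27.5 − 55 = −27.5.

Q falls by 27.5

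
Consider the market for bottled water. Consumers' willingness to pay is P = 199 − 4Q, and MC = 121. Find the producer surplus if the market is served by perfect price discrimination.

A perfectly discriminating monopolist sells every unit with P(Q) ≥ MC(Q), so output equals the competitive quantity Q = 19.5. Each buyer pays their reservation price, so CS = 0 and the firm captures all surplus.
PS = ½·(199 − 121)·19.5 = 760.5.

PS = 760.5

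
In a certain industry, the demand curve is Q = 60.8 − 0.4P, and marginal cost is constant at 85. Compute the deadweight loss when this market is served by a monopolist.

DWL = 224.45

Inverting demand: P = 152 − 2.5Q.
Competitive firms price at marginal cost: P = 85, giving Q = 26.8.
The monopolist equates marginal revenue to marginal cost: 152 − 5Q = 85, so Q = 13.4. From demand, P = 118.5.
DWL is the triangle between Q = 13.4 and Q = 26.8: ½·(26.8 − 13.4)·(118.5 − 85) = 224.45.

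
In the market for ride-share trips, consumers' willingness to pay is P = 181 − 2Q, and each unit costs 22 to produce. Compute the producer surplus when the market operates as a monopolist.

The monopolist equates marginal revenue to marginal cost: 181 − 4Q = 22, so Q = 39.75. From demand, P = 101.5.
PS = (101.5 − 22)·39.75 = 3160.125.

PS = 3160.125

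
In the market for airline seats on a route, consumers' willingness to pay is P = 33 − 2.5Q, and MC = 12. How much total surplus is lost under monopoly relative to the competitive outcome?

Competitive firms price at marginal cost: P = 12, giving Q = 8.4.
A monopolist chooses Q where MR = MC. MR = 33 − 5Q; setting this equal to 12 gives Q = 4.2 and P = 22.5.
DWL is the triangle between Q = 4.2 and Q = 8.4: ½·(8.4 − 4.2)·(22.5 − 12) = 22.05.

DWL = 22.05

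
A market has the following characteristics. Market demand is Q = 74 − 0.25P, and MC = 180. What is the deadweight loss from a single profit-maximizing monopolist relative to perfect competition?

Inverting demand: P = 296 − 4Q.
Competitive firms price at marginal cost: P = 180, giving Q = 29.
The monopolist equates marginal revenue to marginal cost: 296 − 8Q = 180, so Q = 14.5. From demand, P = 238.
DWL is the triangle between Q = 14.5 and Q = 29: ½·(29 − 14.5)·(238 − 180) = 420.5.

DWL = 420.5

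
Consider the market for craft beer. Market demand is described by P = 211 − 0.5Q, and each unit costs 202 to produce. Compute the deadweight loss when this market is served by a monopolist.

Perfect competition: P = MC = 202, so 211 − 0.5Q = 202 and Q = 18.
A monopolist chooses Q where MR = MC. MR = 211 − Q; setting this equal to 202 gives Q = 9 and P = 206.5.
DWL is the triangle between Q = 9 and Q = 18: ½·(18 − 9)·(206.5 − 202) = 20.25.

DWL = 20.25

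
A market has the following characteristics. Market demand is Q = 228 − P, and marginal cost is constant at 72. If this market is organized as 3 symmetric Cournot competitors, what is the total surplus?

TS = 11407.5

Inverting demand: P = 228 − Q.
In a 3-firm Cournot equilibrium, symmetry and the first-order condition give q = (228 − 72)/(4) = 39. So Q = 117 and P = 111.
CS = ½·(228 − 111)·117 = 6844.5; PS = (111 − 72)·117 = 4563; TS = 11407.5.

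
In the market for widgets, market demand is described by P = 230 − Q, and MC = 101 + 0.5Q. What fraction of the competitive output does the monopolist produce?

The monopolist equates marginal revenue to marginal cost: 230 − 2Q = 101 + 0.5Q, so Q = 51.6. From demand, P = 178.4.
Competitive equilibrium sets price equal to marginal cost: 230 − Q = 101 + 0.5Q, so Q = 86 and P = 144.
Ratio Q_m/Q_c = 51.6/86 = 0.6.

Q_m/Q_c = 0.6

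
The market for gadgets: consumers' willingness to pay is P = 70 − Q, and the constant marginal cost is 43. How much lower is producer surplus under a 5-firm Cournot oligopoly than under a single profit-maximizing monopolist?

Producer surplus falls by 81

Monopoly sets MR = MC: 70 − 2Q = 43 ⇒ Q = 13.5, P = 70 − 13.5 = 56.5.
PS = (56.5 − 43)·13.5 = 182.25.
In a 5-firm Cournot equilibrium, symmetry and the first-order condition give q = (70 − 43)/(6) = 4.5. So Q = 22.5 and P = 47.5.
PS = (47.5 − 43)·22.5 = 101.25.
Change in producer surplus: 101.25 − 182.25 = −81.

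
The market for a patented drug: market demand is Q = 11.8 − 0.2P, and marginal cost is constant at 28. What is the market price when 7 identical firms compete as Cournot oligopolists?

Inverting demand: P = 59 − 5Q.
In a 7-firm Cournot equilibrium, symmetry and the first-order condition give q = (59 − 28)/(40) = 0.775. So Q = 5.425 and P = 31.875.

P = 31.875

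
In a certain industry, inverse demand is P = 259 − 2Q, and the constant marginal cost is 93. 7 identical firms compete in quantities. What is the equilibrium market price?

P = 113.75

In a 7-firm Cournot equilibrium, symmetry and the first-order condition give q = (259 − 93)/(16) = 10.375. So Q = 72.625 and P = 113.75.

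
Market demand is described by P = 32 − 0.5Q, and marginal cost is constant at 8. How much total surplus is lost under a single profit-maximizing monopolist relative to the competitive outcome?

DWL = 144

Under competition P = MC = 8, so Q = (32 − 8)/0.5 = 48.
The monopolist equates marginal revenue to marginal cost: 32 − Q = 8, so Q = 24. From demand, P = 20.
DWL is the triangle between Q = 24 and Q = 48: ½·(48 − 24)·(20 − 8) = 144.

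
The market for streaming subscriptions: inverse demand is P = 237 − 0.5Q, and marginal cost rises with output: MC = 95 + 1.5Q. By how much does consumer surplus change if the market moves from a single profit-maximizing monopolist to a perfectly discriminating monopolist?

CS falls by 806.56

The monopolist equates marginal revenue to marginal cost: 237 − Q = 95 + 1.5Q, so Q = 56.8. From demand, P = 208.6.
CS = ½·(237 − 208.6)·56.8 = 806.56.
With perfect price discrimination, output is the efficient level Q = 71 (where demand meets MC), but every buyer pays their willingness to pay: CS = 0 and PS = total surplus.
CS = 0.
Change in consumer surplus: 0 − 806.56 = −806.56.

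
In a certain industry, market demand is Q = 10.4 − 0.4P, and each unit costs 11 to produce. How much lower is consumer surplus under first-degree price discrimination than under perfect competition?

Inverting demand: P = 26 − 2.5Q.
Under competition P = MC = 11, so Q = (26 − 11)/2.5 = 6.
CS = ½·(26 − 11)·6 = 45.
With perfect price discrimination, output is the efficient level Q = 6 (where demand meets MC), but every buyer pays their willingness to pay: CS = 0 and PS = total surplus.
CS = 0.
Change in consumer surplus: 0 − 45 = −45.

CS falls by 45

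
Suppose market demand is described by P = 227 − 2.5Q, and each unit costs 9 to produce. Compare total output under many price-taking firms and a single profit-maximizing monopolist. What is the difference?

Under competition P = MC = 9, so Q = (227 − 9)/2.5 = 87.2.
A monopolist chooses Q where MR = MC. MR = 227 − 5Q; setting this equal to 9 gives Q = 43.6 and P = 118.
Change in total output: 43.6 − 87.2 = −43.6.

Total output falls by 43.6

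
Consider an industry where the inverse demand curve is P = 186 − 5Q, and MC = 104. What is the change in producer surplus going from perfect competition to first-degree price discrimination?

Perfect competition: P = MC = 104, so 186 − 5Q = 104 and Q = 16.4.
PS = (104 − 104)·16.4 = 0.
Under first-degree price discrimination the firm charges each unit its demand price and produces up to where P = MC, i.e. Q = 16.4. Consumer surplus is zero; producer surplus equals total surplus.
PS = ½·(186 − 104)·16.4 = 672.4.
Change in producer surplus: 672.4 − 0 = 672.4.

Producer surplus rises by 672.4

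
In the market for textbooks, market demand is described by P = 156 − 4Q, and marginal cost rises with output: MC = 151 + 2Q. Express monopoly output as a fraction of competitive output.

Monopoly sets MR = MC: 156 − 8Q = 151 + 2Q ⇒ Q = 0.5, P = 156 − 4·0.5 = 154.
Competitive equilibrium sets price equal to marginal cost: 156 − 4Q = 151 + 2Q, so Q = 5/6 and P = 458/3.
Ratio Q_m/Q_c = 0.5/(5/6) = 0.6.

Q_m/Q_c = 0.6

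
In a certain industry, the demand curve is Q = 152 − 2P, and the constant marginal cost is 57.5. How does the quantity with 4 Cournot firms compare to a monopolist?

Inverting demand: P = 76 − 0.5Q.
In a 4-firm Cournot equilibrium, symmetry and the first-order condition give q = (76 − 57.5)/(2.5) = 7.4. So Q = 29.6 and P = 61.2.
The monopolist equates marginal revenue to marginal cost: 76 − Q = 57.5, so Q = 18.5. From demand, P = 66.75.

Cournot: Q = 29.6; Monopoly: Q = 18.5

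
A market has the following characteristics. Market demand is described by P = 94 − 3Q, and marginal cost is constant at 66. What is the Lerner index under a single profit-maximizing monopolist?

The monopolist equates marginal revenue to marginal cost: 94 − 6Q = 66, so Q = 14/3. From demand, P = 80.
Lerner index = (P − MC)/P = (80 − 66)/80 = 0.175.

Lerner index = 0.175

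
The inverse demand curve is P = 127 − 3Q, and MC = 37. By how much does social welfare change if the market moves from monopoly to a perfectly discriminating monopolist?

TS rises by 337.5

Monopoly sets MR = MC: 127 − 6Q = 37 ⇒ Q = 15, P = 127 − 3·15 = 82.
CS = ½·(127 − 82)·15 = 337.5; PS = (82 − 37)·15 = 675; TS = 1012.5.
A perfectly discriminating monopolist sells every unit with P(Q) ≥ MC(Q), so output equals the competitive quantity Q = 30. Each buyer pays their reservation price, so CS = 0 and the firm captures all surplus.
TS = 1350 (equal to competitive TS).
Change in social welfare: 1350 − 1012.5 = 337.5.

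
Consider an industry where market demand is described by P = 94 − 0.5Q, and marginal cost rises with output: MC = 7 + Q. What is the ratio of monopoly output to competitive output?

Monopoly sets MR = MC: 94 − Q = 7 + Q ⇒ Q = 43.5, P = 94 − 0.5·43.5 = 72.25.
Competitive equilibrium sets price equal to marginal cost: 94 − 0.5Q = 7 + Q, so Q = 58 and P = 65.
Ratio Q_m/Q_c = 43.5/58 = 0.75.

Q_m/Q_c = 0.75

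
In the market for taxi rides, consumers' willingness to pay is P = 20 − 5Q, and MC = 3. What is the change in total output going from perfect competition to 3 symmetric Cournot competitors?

Q falls by 0.85

Competitive firms price at marginal cost: P = 3, giving Q = 3.4.
In a 3-firm Cournot equilibrium, symmetry and the first-order condition give q = (20 − 3)/(20) = 0.85. So Q = 2.55 and P = 7.25.
Change in total output: 2.55 − 3.4 = −0.85.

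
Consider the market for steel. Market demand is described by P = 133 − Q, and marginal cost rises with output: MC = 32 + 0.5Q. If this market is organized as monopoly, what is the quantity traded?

Q = 40.4

Monopoly sets MR = MC: 133 − 2Q = 32 + 0.5Q ⇒ Q = 40.4, P = 133 − 40.4 = 92.6.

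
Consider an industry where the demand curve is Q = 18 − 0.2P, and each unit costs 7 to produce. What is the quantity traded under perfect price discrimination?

Q = 16.6

Inverting demand: P = 90 − 5Q.
With perfect price discrimination, output is the efficient level Q = 16.6 (where demand meets MC), but every buyer pays their willingness to pay: CS = 0 and PS = total surplus.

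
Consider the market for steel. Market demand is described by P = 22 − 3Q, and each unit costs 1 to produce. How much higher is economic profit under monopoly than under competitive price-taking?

Competitive firms price at marginal cost: P = 1, giving Q = 7.
Profit = (1 − 1)·7 = 0.
Monopoly sets MR = MC: 22 − 6Q = 1 ⇒ Q = 3.5, P = 22 − 3·3.5 = 11.5.
Profit = (11.5 − 1)·3.5 = 36.75.
Change in economic profit: 36.75 − 0 = 36.75.

π rises by 36.75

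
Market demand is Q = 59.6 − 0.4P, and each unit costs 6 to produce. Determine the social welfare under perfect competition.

TS = 4089.8

Inverting demand: P = 149 − 2.5Q.
Under competition P = MC = 6, so Q = (149 − 6)/2.5 = 57.2.
CS = ½·(149 − 6)·57.2 = 4089.8; PS = (6 − 6)·57.2 = 0; TS = 4089.8.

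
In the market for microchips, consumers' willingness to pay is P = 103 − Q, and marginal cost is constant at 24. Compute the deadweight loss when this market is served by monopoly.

Perfect competition: P = MC = 24, so 103 − Q = 24 and Q = 79.
The monopolist equates marginal revenue to marginal cost: 103 − 2Q = 24, so Q = 39.5. From demand, P = 63.5.
DWL is the triangle between Q = 39.5 and Q = 79: ½·(79 − 39.5)·(63.5 − 24) = 780.125.

DWL = 780.125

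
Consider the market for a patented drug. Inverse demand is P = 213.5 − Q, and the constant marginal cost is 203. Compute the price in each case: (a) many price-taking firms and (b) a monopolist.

Perfect competition: P = MC = 203, so 213.5 − Q = 203 and Q = 10.5.
Monopoly sets MR = MC: 213.5 − 2Q = 203 ⇒ Q = 5.25, P = 213.5 − 5.25 = 208.25.

Competition: P = 203; Monopoly: P = 208.25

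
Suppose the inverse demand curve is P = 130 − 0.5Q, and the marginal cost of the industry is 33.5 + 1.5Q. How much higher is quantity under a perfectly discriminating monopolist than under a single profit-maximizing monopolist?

The monopolist equates marginal revenue to marginal cost: 130 − Q = 33.5 + 1.5Q, so Q = 38.6. From demand, P = 110.7.
A perfectly discriminating monopolist sells every unit with P(Q) ≥ MC(Q), so output equals the competitive quantity Q = 48.25. Each buyer pays their reservation price, so CS = 0 and the firm captures all surplus.
Change in quantity: 48.25 − 38.6 = 9.65.

Q rises by 9.65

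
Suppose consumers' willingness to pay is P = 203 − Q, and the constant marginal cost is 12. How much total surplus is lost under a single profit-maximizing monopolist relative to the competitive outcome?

DWL = 4560.125

Competitive firms price at marginal cost: P = 12, giving Q = 191.
The monopolist equates marginal revenue to marginal cost: 203 − 2Q = 12, so Q = 95.5. From demand, P = 107.5.
DWL is the triangle between Q = 95.5 and Q = 191: ½·(191 − 95.5)·(107.5 − 12) = 4560.125.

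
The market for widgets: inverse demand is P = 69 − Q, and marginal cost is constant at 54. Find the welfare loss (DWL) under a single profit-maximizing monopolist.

Perfect competition: P = MC = 54, so 69 − Q = 54 and Q = 15.
Monopoly sets MR = MC: 69 − 2Q = 54 ⇒ Q = 7.5, P = 69 − 7.5 = 61.5.
DWL is the triangle between Q = 7.5 and Q = 15: ½·(15 − 7.5)·(61.5 − 54) = 28.125.

DWL = 28.125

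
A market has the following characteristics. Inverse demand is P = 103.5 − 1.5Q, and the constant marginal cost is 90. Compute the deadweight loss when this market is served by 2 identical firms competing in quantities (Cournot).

Under competition P = MC = 90, so Q = (103.5 − 90)/1.5 = 9.
Cournot with 2 identical firms: the symmetric best-response condition is 103.5 − 4.5q = 90. Each firm produces q = 3, total output Q = 6, price P = 94.5.
DWL is the triangle between Q = 6 and Q = 9: ½·(9 − 6)·(94.5 − 90) = 6.75.

DWL = 6.75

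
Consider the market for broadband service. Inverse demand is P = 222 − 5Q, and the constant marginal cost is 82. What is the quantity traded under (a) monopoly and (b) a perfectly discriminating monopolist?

A monopolist chooses Q where MR = MC. MR = 222 − 10Q; setting this equal to 82 gives Q = 14 and P = 152.
A perfectly discriminating monopolist sells every unit with P(Q) ≥ MC(Q), so output equals the competitive quantity Q = 28. Each buyer pays their reservation price, so CS = 0 and the firm captures all surplus.

Monopoly: Q = 14; Perfect PD: Q = 28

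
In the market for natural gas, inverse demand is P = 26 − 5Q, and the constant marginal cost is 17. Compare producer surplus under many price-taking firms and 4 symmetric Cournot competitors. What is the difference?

Perfect competition: P = MC = 17, so 26 − 5Q = 17 and Q = 1.8.
PS = (17 − 17)·1.8 = 0.
In a 4-firm Cournot equilibrium, symmetry and the first-order condition give q = (26 − 17)/(25) = 0.36. So Q = 1.44 and P = 18.8.
PS = (18.8 − 17)·1.44 = 2.592.
Change in producer surplus: 2.592 − 0 = 2.592.

Producer surplus rises by 2.592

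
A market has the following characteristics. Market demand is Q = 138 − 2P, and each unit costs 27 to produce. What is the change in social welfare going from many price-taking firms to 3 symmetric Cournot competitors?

Inverting demand: P = 69 − 0.5Q.
Competitive firms price at marginal cost: P = 27, giving Q = 84.
CS = ½·(69 − 27)·84 = 1764; PS = (27 − 27)·84 = 0; TS = 1764.
Cournot with 3 identical firms: the symmetric best-response condition is 69 − 2q = 27. Each firm produces q = 21, total output Q = 63, price P = 37.5.
CS = ½·(69 − 37.5)·63 = 992.25; PS = (37.5 − 27)·63 = 661.5; TS = 1653.75.
Change in social welfare: 1653.75 − 1764 = −110.25.

Social welfare falls by 110.25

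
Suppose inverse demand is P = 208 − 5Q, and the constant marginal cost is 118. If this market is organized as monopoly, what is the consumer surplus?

A monopolist chooses Q where MR = MC. MR = 208 − 10Q; setting this equal to 118 gives Q = 9 and P = 163.
CS = ½·(208 − 163)·9 = 202.5.

CS = 202.5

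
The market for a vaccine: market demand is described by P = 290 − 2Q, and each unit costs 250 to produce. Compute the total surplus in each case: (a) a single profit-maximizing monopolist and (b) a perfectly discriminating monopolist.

Monopoly sets MR = MC: 290 − 4Q = 250 ⇒ Q = 10, P = 290 − 2·10 = 270.
CS = ½·(290 − 270)·10 = 100; PS = (270 − 250)·10 = 200; TS = 300.
Under first-degree price discrimination the firm charges each unit its demand price and produces up to where P = MC, i.e. Q = 20. Consumer surplus is zero; producer surplus equals total surplus.
TS = 400 (equal to competitive TS).

Monopoly: TS = 300; Perfect PD: TS = 400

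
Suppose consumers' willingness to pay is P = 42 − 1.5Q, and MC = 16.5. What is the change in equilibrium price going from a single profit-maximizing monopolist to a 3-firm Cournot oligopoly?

A monopolist chooses Q where MR = MC. MR = 42 − 3Q; setting this equal to 16.5 gives Q = 8.5 and P = 29.25.
With 3 symmetric Cournot firms, each firm's FOC gives 42 − 6q = 16.5, so q = 4.25, Q = 3·4.25 = 12.75, and P = 22.875.
Change in equilibrium price: 22.875 − 29.25 = −6.375.

P falls by 6.375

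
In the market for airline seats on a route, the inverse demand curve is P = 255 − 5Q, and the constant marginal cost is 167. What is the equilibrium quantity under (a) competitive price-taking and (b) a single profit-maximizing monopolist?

Perfect competition: P = MC = 167, so 255 − 5Q = 167 and Q = 17.6.
A monopolist chooses Q where MR = MC. MR = 255 − 10Q; setting this equal to 167 gives Q = 8.8 and P = 211.

Competition: Q = 17.6; Monopoly: Q = 8.8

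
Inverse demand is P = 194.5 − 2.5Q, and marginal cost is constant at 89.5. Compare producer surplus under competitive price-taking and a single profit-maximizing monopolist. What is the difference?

Perfect competition: P = MC = 89.5, so 194.5 − 2.5Q = 89.5 and Q = 42.
PS = (89.5 − 89.5)·42 = 0.
The monopolist equates marginal revenue to marginal cost: 194.5 − 5Q = 89.5, so Q = 21. From demand, P = 142.
PS = (142 − 89.5)·21 = 1102.5.
Change in producer surplus: 1102.5 − 0 = 1102.5.

Producer surplus rises by 1102.5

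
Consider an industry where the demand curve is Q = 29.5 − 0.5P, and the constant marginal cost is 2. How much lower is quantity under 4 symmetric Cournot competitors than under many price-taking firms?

Quantity falls by 5.7

Inverting demand: P = 59 − 2Q.
Perfect competition: P = MC = 2, so 59 − 2Q = 2 and Q = 28.5.
With 4 symmetric Cournot firms, each firm's FOC gives 59 − 10q = 2, so q = 5.7, Q = 4·5.7 = 22.8, and P = 13.4.
Change in quantity: 22.8 − 28.5 = −5.7.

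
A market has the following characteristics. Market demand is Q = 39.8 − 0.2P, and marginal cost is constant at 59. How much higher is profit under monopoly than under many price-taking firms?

Inverting demand: P = 199 − 5Q.
Competitive firms price at marginal cost: P = 59, giving Q = 28.
Profit = (59 − 59)·28 = 0.
The monopolist equates marginal revenue to marginal cost: 199 − 10Q = 59, so Q = 14. From demand, P = 129.
Profit = (129 − 59)·14 = 980.
Change in profit: 980 − 0 = 980.

π rises by 980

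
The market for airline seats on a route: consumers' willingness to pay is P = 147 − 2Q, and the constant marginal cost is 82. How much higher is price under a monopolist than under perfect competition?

P rises by 32.5

Under competition P = MC = 82, so Q = (147 − 82)/2 = 32.5.
A monopolist chooses Q where MR = MC. MR = 147 − 4Q; setting this equal to 82 gives Q = 16.25 and P = 114.5.
Change in price: 114.5 − 82 = 32.5.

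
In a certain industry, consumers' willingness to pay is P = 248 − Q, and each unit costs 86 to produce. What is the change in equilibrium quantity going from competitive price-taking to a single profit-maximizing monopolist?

Equilibrium quantity falls by 81

Perfect competition: P = MC = 86, so 248 − Q = 86 and Q = 162.
Monopoly sets MR = MC: 248 − 2Q = 86 ⇒ Q = 81, P = 248 − 81 = 167.
Change in equilibrium quantity: 81 − 162 = −81.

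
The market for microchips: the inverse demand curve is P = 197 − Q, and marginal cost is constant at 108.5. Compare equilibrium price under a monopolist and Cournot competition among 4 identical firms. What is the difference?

Monopoly sets MR = MC: 197 − 2Q = 108.5 ⇒ Q = 44.25, P = 197 − 44.25 = 152.75.
Cournot with 4 identical firms: the symmetric best-response condition is 197 − 5q = 108.5. Each firm produces q = 17.7, total output Q = 70.8, price P = 126.2.
Change in equilibrium price: 126.2 − 152.75 = −26.55.

P falls by 26.55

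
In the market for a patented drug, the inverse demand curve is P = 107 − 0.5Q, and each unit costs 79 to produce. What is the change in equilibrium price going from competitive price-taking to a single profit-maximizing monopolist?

Equilibrium price rises by 14

Perfect competition: P = MC = 79, so 107 − 0.5Q = 79 and Q = 56.
A monopolist chooses Q where MR = MC. MR = 107 − Q; setting this equal to 79 gives Q = 28 and P = 93.
Change in equilibrium price: 93 − 79 = 14.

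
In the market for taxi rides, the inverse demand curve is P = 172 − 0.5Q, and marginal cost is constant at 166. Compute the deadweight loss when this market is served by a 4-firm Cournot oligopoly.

DWL = 1.44

Under competition P = MC = 166, so Q = (172 − 166)/0.5 = 12.
Cournot with 4 identical firms: the symmetric best-response condition is 172 − 2.5q = 166. Each firm produces q = 2.4, total output Q = 9.6, price P = 167.2.
DWL is the triangle between Q = 9.6 and Q = 12: ½·(12 − 9.6)·(167.2 − 166) = 1.44.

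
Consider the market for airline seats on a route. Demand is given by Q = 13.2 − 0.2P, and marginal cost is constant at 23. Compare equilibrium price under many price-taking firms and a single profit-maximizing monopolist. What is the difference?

Equilibrium price rises by 21.5

Inverting demand: P = 66 − 5Q.
Perfect competition: P = MC = 23, so 66 − 5Q = 23 and Q = 8.6.
The monopolist equates marginal revenue to marginal cost: 66 − 10Q = 23, so Q = 4.3. From demand, P = 44.5.
Change in equilibrium price: 44.5 − 23 = 21.5.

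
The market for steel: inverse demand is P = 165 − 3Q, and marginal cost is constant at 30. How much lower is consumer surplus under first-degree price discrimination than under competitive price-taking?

Consumer surplus falls by 3037.5

Under competition P = MC = 30, so Q = (165 − 30)/3 = 45.
CS = ½·(165 − 30)·45 = 3037.5.
With perfect price discrimination, output is the efficient level Q = 45 (where demand meets MC), but every buyer pays their willingness to pay: CS = 0 and PS = total surplus.
CS = 0.
Change in consumer surplus: 0 − 3037.5 = −3037.5.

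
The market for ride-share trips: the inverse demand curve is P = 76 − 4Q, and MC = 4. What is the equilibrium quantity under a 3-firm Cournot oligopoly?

Q = 13.5

In a 3-firm Cournot equilibrium, symmetry and the first-order condition give q = (76 − 4)/(16) = 4.5. So Q = 13.5 and P = 22.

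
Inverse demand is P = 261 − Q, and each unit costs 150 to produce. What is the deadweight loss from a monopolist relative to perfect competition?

Perfect competition: P = MC = 150, so 261 − Q = 150 and Q = 111.
The monopolist equates marginal revenue to marginal cost: 261 − 2Q = 150, so Q = 55.5. From demand, P = 205.5.
DWL is the triangle between Q = 55.5 and Q = 111: ½·(111 − 55.5)·(205.5 − 150) = 1540.125.

DWL = 1540.125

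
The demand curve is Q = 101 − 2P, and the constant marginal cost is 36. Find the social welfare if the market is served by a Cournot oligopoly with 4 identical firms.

TS = 201.84

Inverting demand: P = 50.5 − 0.5Q.
Cournot with 4 identical firms: the symmetric best-response condition is 50.5 − 2.5q = 36. Each firm produces q = 5.8, total output Q = 23.2, price P = 38.9.
CS = ½·(50.5 − 38.9)·23.2 = 134.56; PS = (38.9 − 36)·23.2 = 67.28; TS = 201.84.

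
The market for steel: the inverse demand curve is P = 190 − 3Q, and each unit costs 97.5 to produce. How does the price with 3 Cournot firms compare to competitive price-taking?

Cournot with 3 identical firms: the symmetric best-response condition is 190 − 12q = 97.5. Each firm produces q = 185/24, total output Q = 23.125, price P = 120.625.
Under competition P = MC = 97.5, so Q = (190 − 97.5)/3 = 185/6.

Cournot: P = 120.625; Competition: P = 97.5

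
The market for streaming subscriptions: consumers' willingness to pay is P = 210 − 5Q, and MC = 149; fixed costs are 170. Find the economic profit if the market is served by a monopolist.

A monopolist chooses Q where MR = MC. MR = 210 − 10Q; setting this equal to 149 gives Q = 6.1 and P = 179.5.
Profit = (179.5 − 149)·6.1 − 170 = 16.05.

Profit = 16.05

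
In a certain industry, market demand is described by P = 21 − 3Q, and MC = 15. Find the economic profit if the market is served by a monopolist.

The monopolist equates marginal revenue to marginal cost: 21 − 6Q = 15, so Q = 1. From demand, P = 18.
Profit = (18 − 15)·1 = 3.

Profit = 3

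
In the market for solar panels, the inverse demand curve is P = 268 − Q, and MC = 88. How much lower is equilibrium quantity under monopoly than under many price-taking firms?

Competitive firms price at marginal cost: P = 88, giving Q = 180.
A monopolist chooses Q where MR = MC. MR = 268 − 2Q; setting this equal to 88 gives Q = 90 and P = 178.
Change in equilibrium quantity: 90 − 180 = −90.

Q falls by 90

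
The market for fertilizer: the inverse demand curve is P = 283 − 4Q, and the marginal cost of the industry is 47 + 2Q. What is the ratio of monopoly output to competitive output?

The monopolist equates marginal revenue to marginal cost: 283 − 8Q = 47 + 2Q, so Q = 23.6. From demand, P = 188.6.
Under competition P = MC: 283 − 4Q = 47 + 2Q ⇒ Q = 118/3, P = 377/3.
Ratio Q_m/Q_c = 23.6/(118/3) = 0.6.

Q_m/Q_c = 0.6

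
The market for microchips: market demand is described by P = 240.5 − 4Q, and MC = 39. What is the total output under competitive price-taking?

Perfect competition: P = MC = 39, so 240.5 − 4Q = 39 and Q = 50.375.

Q = 50.375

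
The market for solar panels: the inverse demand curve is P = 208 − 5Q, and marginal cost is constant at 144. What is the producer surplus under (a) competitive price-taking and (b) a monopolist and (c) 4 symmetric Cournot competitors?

Competition: PS = 0; Monopoly: PS = 204.8; Cournot: PS = 131.072

Perfect competition: P = MC = 144, so 208 − 5Q = 144 and Q = 12.8.
PS = (144 − 144)·12.8 = 0.
A monopolist chooses Q where MR = MC. MR = 208 − 10Q; setting this equal to 144 gives Q = 6.4 and P = 176.
PS = (176 − 144)·6.4 = 204.8.
With 4 symmetric Cournot firms, each firm's FOC gives 208 − 25q = 144, so q = 2.56, Q = 4·2.56 = 10.24, and P = 156.8.
PS = (156.8 − 144)·10.24 = 131.072.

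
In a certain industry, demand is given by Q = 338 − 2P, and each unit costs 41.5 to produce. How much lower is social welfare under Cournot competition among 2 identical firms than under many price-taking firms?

TS falls by 1806.25

Inverting demand: P = 169 − 0.5Q.
Under competition P = MC = 41.5, so Q = (169 − 41.5)/0.5 = 255.
CS = ½·(169 − 41.5)·255 = 16256.25; PS = (41.5 − 41.5)·255 = 0; TS = 16256.25.
With 2 symmetric Cournot firms, each firm's FOC gives 169 − 1.5q = 41.5, so q = 85, Q = 2·85 = 170, and P = 84.
CS = ½·(169 − 84)·170 = 7225; PS = (84 − 41.5)·170 = 7225; TS = 14450.
Change in social welfare: 14450 − 16256.25 = −1806.25.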